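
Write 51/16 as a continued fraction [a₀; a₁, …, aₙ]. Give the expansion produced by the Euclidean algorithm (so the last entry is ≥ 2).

[3; 5, 3]

51 = 3×16 + 3
16 = 5×3 + 1
3 = 3×1 + 0  (stop)
So 51/16 = [3; 5, 3].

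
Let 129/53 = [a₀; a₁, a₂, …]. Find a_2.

129 = 2·53 + 23   →  a_0 = 2
53 = 2·23 + 7   →  a_1 = 2
23 = 3·7 + 2   →  a_2 = 3

3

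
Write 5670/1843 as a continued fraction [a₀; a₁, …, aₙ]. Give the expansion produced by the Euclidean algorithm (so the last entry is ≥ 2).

[3; 13, 14, 10]

5670 = 3×1843 + 141
1843 = 13×141 + 10
141 = 14×10 + 1
10 = 10×1 + 0  (stop)
So 5670/1843 = [3; 13, 14, 10].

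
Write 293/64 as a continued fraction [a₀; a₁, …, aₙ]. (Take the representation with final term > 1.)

293 = 4·64 + 37
64 = 1·37 + 27
37 = 1·27 + 10
27 = 2·10 + 7
10 = 1·7 + 3
7 = 2·3 + 1
3 = 3·1 + 0  (stop)
So 293/64 = [4; 1, 1, 2, 1, 2, 3].

[4; 1, 1, 2, 1, 2, 3]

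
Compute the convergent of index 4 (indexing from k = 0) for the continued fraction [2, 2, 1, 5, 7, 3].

Using pₖ = aₖpₖ₋₁ + pₖ₋₂, qₖ = aₖqₖ₋₁ + qₖ₋₂ (with p₋₁=1, p₋₂=0, q₋₁=0, q₋₂=1):
  k=0: a=2, p=2, q=1
  k=1: a=2, p=5, q=2
  k=2: a=1, p=7, q=3
  k=3: a=5, p=40, q=17
  k=4: a=7, p=287, q=122

287/122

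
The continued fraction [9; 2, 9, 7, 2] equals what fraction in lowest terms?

Using pₖ = aₖpₖ₋₁ + pₖ₋₂ and qₖ = aₖqₖ₋₁ + qₖ₋₂:
  k=0: a=9, p=9, q=1
  k=1: a=2, p=19, q=2
  k=2: a=9, p=180, q=19
  k=3: a=7, p=1279, q=135
  k=4: a=2, p=2738, q=289

2738/289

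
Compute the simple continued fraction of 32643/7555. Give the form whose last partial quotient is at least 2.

32643 = 4×7555 + 2423
7555 = 3×2423 + 286
2423 = 8×286 + 135
286 = 2×135 + 16
135 = 8×16 + 7
16 = 2×7 + 2
7 = 3×2 + 1
2 = 2×1 + 0  (stop)
So 32643/7555 = [4; 3, 8, 2, 8, 2, 3, 2].

[4; 3, 8, 2, 8, 2, 3, 2]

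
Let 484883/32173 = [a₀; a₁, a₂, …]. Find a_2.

484883 = 15·32173 + 2288   →  a_0 = 15
32173 = 14·2288 + 141   →  a_1 = 14
2288 = 16·141 + 32   →  a_2 = 16

16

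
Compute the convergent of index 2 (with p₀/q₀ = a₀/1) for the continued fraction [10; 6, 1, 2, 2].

71/7

Using pₖ = aₖpₖ₋₁ + pₖ₋₂, qₖ = aₖqₖ₋₁ + qₖ₋₂ (with p₋₁=1, p₋₂=0, q₋₁=0, q₋₂=1):
  k=0: a=10, p=10, q=1
  k=1: a=6, p=61, q=6
  k=2: a=1, p=71, q=7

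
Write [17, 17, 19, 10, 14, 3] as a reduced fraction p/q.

2405661/141023

Fold from the inside: start with 3/1.
  14 + 1/3 = 43/3
  10 + 3/43 = 433/43
  19 + 43/433 = 8270/433
  17 + 433/8270 = 141023/8270
  17 + 8270/141023 = 2405661/141023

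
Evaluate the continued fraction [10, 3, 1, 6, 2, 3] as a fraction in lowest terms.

Using pₖ = aₖpₖ₋₁ + pₖ₋₂ and qₖ = aₖqₖ₋₁ + qₖ₋₂:
  k=0: a=10, p=10, q=1
  k=1: a=3, p=31, q=3
  k=2: a=1, p=41, q=4
  k=3: a=6, p=277, q=27
  k=4: a=2, p=595, q=58
  k=5: a=3, p=2062, q=201

2062/201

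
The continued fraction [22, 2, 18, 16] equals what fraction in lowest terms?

Fold from the inside: start with 16/1.
  18 + 1/16 = 289/16
  2 + 16/289 = 594/289
  22 + 289/594 = 13357/594

13357/594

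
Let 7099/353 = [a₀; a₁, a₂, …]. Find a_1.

7099 = 20·353 + 39   →  a_0 = 20
353 = 9·39 + 2   →  a_1 = 9

9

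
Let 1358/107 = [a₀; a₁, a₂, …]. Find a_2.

2

1358 = 12·107 + 74   →  a_0 = 12
107 = 1·74 + 33   →  a_1 = 1
74 = 2·33 + 8   →  a_2 = 2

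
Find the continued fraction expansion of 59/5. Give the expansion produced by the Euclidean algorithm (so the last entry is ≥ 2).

[11; 1, 4]

59 = 11×5 + 4
5 = 1×4 + 1
4 = 4×1 + 0  (stop)
So 59/5 = [11; 1, 4].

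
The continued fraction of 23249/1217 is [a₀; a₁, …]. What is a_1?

9

23249 = 19·1217 + 126   →  a_0 = 19
1217 = 9·126 + 83   →  a_1 = 9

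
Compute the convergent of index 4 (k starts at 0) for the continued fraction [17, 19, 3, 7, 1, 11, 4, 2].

Using pₖ = aₖpₖ₋₁ + pₖ₋₂, qₖ = aₖqₖ₋₁ + qₖ₋₂ (with p₋₁=1, p₋₂=0, q₋₁=0, q₋₂=1):
  k=0: a=17, p=17, q=1
  k=1: a=19, p=324, q=19
  k=2: a=3, p=989, q=58
  k=3: a=7, p=7247, q=425
  k=4: a=1, p=8236, q=483

8236/483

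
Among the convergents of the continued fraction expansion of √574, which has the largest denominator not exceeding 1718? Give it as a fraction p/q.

27576/1151

√574 = [23; 1, 22, 1, 46, …] (period length 4).
Convergents:
  p_0/q_0 = 23/1
  p_1/q_1 = 24/1
  p_2/q_2 = 551/23
  p_3/q_3 = 575/24
  p_4/q_4 = 27001/1127
  p_5/q_5 = 27576/1151
  p_6/q_6 = 633673/26449
q_5 = 1151 ≤ 1718 < 26449 = q_6, so the answer is 27576/1151.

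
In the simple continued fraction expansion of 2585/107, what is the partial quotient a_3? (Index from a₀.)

2585 = 24·107 + 17   →  a_0 = 24
107 = 6·17 + 5   →  a_1 = 6
17 = 3·5 + 2   →  a_2 = 3
5 = 2·2 + 1   →  a_3 = 2

2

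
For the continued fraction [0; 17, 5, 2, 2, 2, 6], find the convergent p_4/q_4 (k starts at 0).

27/464

Using pₖ = aₖpₖ₋₁ + pₖ₋₂, qₖ = aₖqₖ₋₁ + qₖ₋₂ (with p₋₁=1, p₋₂=0, q₋₁=0, q₋₂=1):
  k=0: a=0, p=0, q=1
  k=1: a=17, p=1, q=17
  k=2: a=5, p=5, q=86
  k=3: a=2, p=11, q=189
  k=4: a=2, p=27, q=464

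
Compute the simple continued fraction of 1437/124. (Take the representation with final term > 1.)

1437 = 11*124 + 73
124 = 1*73 + 51
73 = 1*51 + 22
51 = 2*22 + 7
22 = 3*7 + 1
7 = 7*1 + 0  (stop)
So 1437/124 = [11; 1, 1, 2, 3, 7].

[11; 1, 1, 2, 3, 7]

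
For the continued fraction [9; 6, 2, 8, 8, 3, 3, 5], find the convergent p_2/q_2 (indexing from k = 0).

119/13

Using pₖ = aₖpₖ₋₁ + pₖ₋₂, qₖ = aₖqₖ₋₁ + qₖ₋₂ (with p₋₁=1, p₋₂=0, q₋₁=0, q₋₂=1):
  k=0: a=9, p=9, q=1
  k=1: a=6, p=55, q=6
  k=2: a=2, p=119, q=13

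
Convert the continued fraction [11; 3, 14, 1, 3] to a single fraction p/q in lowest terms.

2050/181

Fold from the inside: start with 3/1.
  1 + 1/3 = 4/3
  14 + 3/4 = 59/4
  3 + 4/59 = 181/59
  11 + 59/181 = 2050/181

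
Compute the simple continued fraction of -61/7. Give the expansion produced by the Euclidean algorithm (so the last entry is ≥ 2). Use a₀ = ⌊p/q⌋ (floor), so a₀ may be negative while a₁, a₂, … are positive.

-61 = -9*7 + 2
7 = 3*2 + 1
2 = 2*1 + 0  (stop)
So -61/7 = [-9; 3, 2].

[-9; 3, 2]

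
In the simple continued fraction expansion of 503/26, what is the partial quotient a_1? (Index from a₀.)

503 = 19·26 + 9   →  a_0 = 19
26 = 2·9 + 8   →  a_1 = 2

2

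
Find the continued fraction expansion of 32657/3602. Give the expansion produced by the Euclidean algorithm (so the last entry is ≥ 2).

32657 = 9×3602 + 239
3602 = 15×239 + 17
239 = 14×17 + 1
17 = 17×1 + 0  (stop)
So 32657/3602 = [9; 15, 14, 17].

[9; 15, 14, 17]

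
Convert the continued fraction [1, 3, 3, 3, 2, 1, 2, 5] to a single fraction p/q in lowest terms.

Using pₖ = aₖpₖ₋₁ + pₖ₋₂ and qₖ = aₖqₖ₋₁ + qₖ₋₂:
  k=0: a=1, p=1, q=1
  k=1: a=3, p=4, q=3
  k=2: a=3, p=13, q=10
  k=3: a=3, p=43, q=33
  k=4: a=2, p=99, q=76
  k=5: a=1, p=142, q=109
  k=6: a=2, p=383, q=294
  k=7: a=5, p=2057, q=1579

2057/1579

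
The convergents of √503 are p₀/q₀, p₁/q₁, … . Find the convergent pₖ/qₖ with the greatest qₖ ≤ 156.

√503 = [22; 2, 2, 1, 21, 1, 2, 2, 44, …] (period length 8).
Convergents:
  p_0/q_0 = 22/1
  p_1/q_1 = 45/2
  p_2/q_2 = 112/5
  p_3/q_3 = 157/7
  p_4/q_4 = 3409/152
  p_5/q_5 = 3566/159
q_4 = 152 ≤ 156 < 159 = q_5, so the answer is 3409/152.

3409/152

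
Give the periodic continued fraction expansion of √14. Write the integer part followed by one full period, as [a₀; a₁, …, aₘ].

a₀ = ⌊√14⌋ = 3.
With m₀=0, d₀=1 and mₖ₊₁ = dₖaₖ − mₖ, dₖ₊₁ = (n − mₖ₊₁²)/dₖ, aₖ₊₁ = ⌊(a₀+mₖ₊₁)/dₖ₊₁⌋:
  k=1: m=3, d=5, a=1
  k=2: m=2, d=2, a=2
  k=3: m=2, d=5, a=1
  k=4: m=3, d=1, a=6
d=1 and a=2a₀=6 at k=4, so the next step gives (m, d) = (3, 5) again — its k=1 value — and the period has length 4.

[3; 1, 2, 1, 6]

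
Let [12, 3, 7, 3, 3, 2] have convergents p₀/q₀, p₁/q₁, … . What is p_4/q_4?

2821/229

Using pₖ = aₖpₖ₋₁ + pₖ₋₂, qₖ = aₖqₖ₋₁ + qₖ₋₂ (with p₋₁=1, p₋₂=0, q₋₁=0, q₋₂=1):
  k=0: a=12, p=12, q=1
  k=1: a=3, p=37, q=3
  k=2: a=7, p=271, q=22
  k=3: a=3, p=850, q=69
  k=4: a=3, p=2821, q=229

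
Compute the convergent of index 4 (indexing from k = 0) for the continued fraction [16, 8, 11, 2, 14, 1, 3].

Using pₖ = aₖpₖ₋₁ + pₖ₋₂, qₖ = aₖqₖ₋₁ + qₖ₋₂ (with p₋₁=1, p₋₂=0, q₋₁=0, q₋₂=1):
  k=0: a=16, p=16, q=1
  k=1: a=8, p=129, q=8
  k=2: a=11, p=1435, q=89
  k=3: a=2, p=2999, q=186
  k=4: a=14, p=43421, q=2693

43421/2693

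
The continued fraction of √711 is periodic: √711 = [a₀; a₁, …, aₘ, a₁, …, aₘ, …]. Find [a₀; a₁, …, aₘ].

a₀ = ⌊√711⌋ = 26.
With m₀=0, d₀=1 and mₖ₊₁ = dₖaₖ − mₖ, dₖ₊₁ = (n − mₖ₊₁²)/dₖ, aₖ₊₁ = ⌊(a₀+mₖ₊₁)/dₖ₊₁⌋:
  k=1: m=26, d=35, a=1
  k=2: m=9, d=18, a=1
  k=3: m=9, d=35, a=1
  k=4: m=26, d=1, a=52
d=1 and a=2a₀=52 at k=4, so the next step gives (m, d) = (26, 35) again — its k=1 value — and the period has length 4.

[26; 1, 1, 1, 52]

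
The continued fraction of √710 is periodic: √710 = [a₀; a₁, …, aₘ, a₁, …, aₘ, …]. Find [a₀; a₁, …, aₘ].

[26; 1, 1, 1, 4, 1, 1, 1, 52]

a₀ = ⌊√710⌋ = 26.
With m₀=0, d₀=1 and mₖ₊₁ = dₖaₖ − mₖ, dₖ₊₁ = (n − mₖ₊₁²)/dₖ, aₖ₊₁ = ⌊(a₀+mₖ₊₁)/dₖ₊₁⌋:
  k=1: m=26, d=34, a=1
  k=2: m=8, d=19, a=1
  k=3: m=11, d=31, a=1
  k=4: m=20, d=10, a=4
  k=5: m=20, d=31, a=1
  k=6: m=11, d=19, a=1
  k=7: m=8, d=34, a=1
  k=8: m=26, d=1, a=52
d=1 and a=2a₀=52 at k=8, so the next step gives (m, d) = (26, 34) again — its k=1 value — and the period has length 8.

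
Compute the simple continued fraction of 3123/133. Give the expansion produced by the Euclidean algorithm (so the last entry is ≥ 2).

[23; 2, 12, 1, 4]

3123 = 23·133 + 64
133 = 2·64 + 5
64 = 12·5 + 4
5 = 1·4 + 1
4 = 4·1 + 0  (stop)
So 3123/133 = [23; 2, 12, 1, 4].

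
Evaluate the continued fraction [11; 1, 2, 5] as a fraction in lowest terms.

187/16

Fold from the inside: start with 5/1.
  2 + 1/5 = 11/5
  1 + 5/11 = 16/11
  11 + 11/16 = 187/16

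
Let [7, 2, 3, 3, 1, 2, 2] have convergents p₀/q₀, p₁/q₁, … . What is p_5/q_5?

Using pₖ = aₖpₖ₋₁ + pₖ₋₂, qₖ = aₖqₖ₋₁ + qₖ₋₂ (with p₋₁=1, p₋₂=0, q₋₁=0, q₋₂=1):
  k=0: a=7, p=7, q=1
  k=1: a=2, p=15, q=2
  k=2: a=3, p=52, q=7
  k=3: a=3, p=171, q=23
  k=4: a=1, p=223, q=30
  k=5: a=2, p=617, q=83

617/83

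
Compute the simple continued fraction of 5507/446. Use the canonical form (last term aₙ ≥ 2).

[12; 2, 1, 7, 6, 3]

5507 = 12·446 + 155
446 = 2·155 + 136
155 = 1·136 + 19
136 = 7·19 + 3
19 = 6·3 + 1
3 = 3·1 + 0  (stop)
So 5507/446 = [12; 2, 1, 7, 6, 3].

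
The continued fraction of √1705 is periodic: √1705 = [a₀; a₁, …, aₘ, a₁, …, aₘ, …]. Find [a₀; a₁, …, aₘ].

[41; 3, 2, 3, 82]

a₀ = ⌊√1705⌋ = 41.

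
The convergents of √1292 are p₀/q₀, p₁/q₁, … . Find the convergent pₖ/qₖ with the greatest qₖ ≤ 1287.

45901/1277

√1292 = [35; 1, 16, 1, 70, …] (period length 4).
Convergents:
  p_0/q_0 = 35/1
  p_1/q_1 = 36/1
  p_2/q_2 = 611/17
  p_3/q_3 = 647/18
  p_4/q_4 = 45901/1277
  p_5/q_5 = 46548/1295
q_4 = 1277 ≤ 1287 < 1295 = q_5, so the answer is 45901/1277.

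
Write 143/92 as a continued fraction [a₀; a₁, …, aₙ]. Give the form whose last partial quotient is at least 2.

[1; 1, 1, 4, 10]

143 = 1*92 + 51
92 = 1*51 + 41
51 = 1*41 + 10
41 = 4*10 + 1
10 = 10*1 + 0  (stop)
So 143/92 = [1; 1, 1, 4, 10].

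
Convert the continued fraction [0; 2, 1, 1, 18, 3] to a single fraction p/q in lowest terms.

113/284

Fold from the inside: start with 3/1.
  18 + 1/3 = 55/3
  1 + 3/55 = 58/55
  1 + 55/58 = 113/58
  2 + 58/113 = 284/113
  0 + 113/284 = 113/284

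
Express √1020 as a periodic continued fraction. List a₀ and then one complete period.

[31; 1, 14, 1, 62]

a₀ = ⌊√1020⌋ = 31.
With m₀=0, d₀=1 and mₖ₊₁ = dₖaₖ − mₖ, dₖ₊₁ = (n − mₖ₊₁²)/dₖ, aₖ₊₁ = ⌊(a₀+mₖ₊₁)/dₖ₊₁⌋:
  k=1: m=31, d=59, a=1
  k=2: m=28, d=4, a=14
  k=3: m=28, d=59, a=1
  k=4: m=31, d=1, a=62
d=1 and a=2a₀=62 at k=4, so the next step gives (m, d) = (31, 59) again — its k=1 value — and the period has length 4.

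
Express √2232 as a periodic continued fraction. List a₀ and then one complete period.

a₀ = ⌊√2232⌋ = 47.
With m₀=0, d₀=1 and mₖ₊₁ = dₖaₖ − mₖ, dₖ₊₁ = (n − mₖ₊₁²)/dₖ, aₖ₊₁ = ⌊(a₀+mₖ₊₁)/dₖ₊₁⌋:
  k=1: m=47, d=23, a=4
  k=2: m=45, d=9, a=10
  k=3: m=45, d=23, a=4
  k=4: m=47, d=1, a=94
d=1 and a=2a₀=94 at k=4, so the next step gives (m, d) = (47, 23) again — its k=1 value — and the period has length 4.

[47; 4, 10, 4, 94]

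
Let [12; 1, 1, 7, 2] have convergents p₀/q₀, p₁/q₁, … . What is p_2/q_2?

Using pₖ = aₖpₖ₋₁ + pₖ₋₂, qₖ = aₖqₖ₋₁ + qₖ₋₂ (with p₋₁=1, p₋₂=0, q₋₁=0, q₋₂=1):
  k=0: a=12, p=12, q=1
  k=1: a=1, p=13, q=1
  k=2: a=1, p=25, q=2

25/2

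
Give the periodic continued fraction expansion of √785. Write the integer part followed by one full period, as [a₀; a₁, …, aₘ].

[28; 56]

a₀ = ⌊√785⌋ = 28.
With m₀=0, d₀=1 and mₖ₊₁ = dₖaₖ − mₖ, dₖ₊₁ = (n − mₖ₊₁²)/dₖ, aₖ₊₁ = ⌊(a₀+mₖ₊₁)/dₖ₊₁⌋:
  k=1: m=28, d=1, a=56
d=1 and a=2a₀=56 at k=1, so the next step gives (m, d) = (28, 1) again — its k=1 value — and the period has length 1.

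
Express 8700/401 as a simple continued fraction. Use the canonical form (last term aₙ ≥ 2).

8700 = 21·401 + 279
401 = 1·279 + 122
279 = 2·122 + 35
122 = 3·35 + 17
35 = 2·17 + 1
17 = 17·1 + 0  (stop)
So 8700/401 = [21; 1, 2, 3, 2, 17].

[21; 1, 2, 3, 2, 17]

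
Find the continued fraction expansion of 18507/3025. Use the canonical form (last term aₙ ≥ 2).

18507 = 6×3025 + 357
3025 = 8×357 + 169
357 = 2×169 + 19
169 = 8×19 + 17
19 = 1×17 + 2
17 = 8×2 + 1
2 = 2×1 + 0  (stop)
So 18507/3025 = [6; 8, 2, 8, 1, 8, 2].

[6; 8, 2, 8, 1, 8, 2]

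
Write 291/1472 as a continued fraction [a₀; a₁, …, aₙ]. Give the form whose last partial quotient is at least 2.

[0; 5, 17, 8, 2]

291 = 0×1472 + 291
1472 = 5×291 + 17
291 = 17×17 + 2
17 = 8×2 + 1
2 = 2×1 + 0  (stop)
So 291/1472 = [0; 5, 17, 8, 2].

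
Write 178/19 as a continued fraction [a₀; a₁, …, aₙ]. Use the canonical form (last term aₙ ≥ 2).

[9; 2, 1, 2, 2]

178 = 9·19 + 7
19 = 2·7 + 5
7 = 1·5 + 2
5 = 2·2 + 1
2 = 2·1 + 0  (stop)
So 178/19 = [9; 2, 1, 2, 2].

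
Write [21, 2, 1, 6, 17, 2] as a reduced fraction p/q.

Fold from the inside: start with 2/1.
  17 + 1/2 = 35/2
  6 + 2/35 = 212/35
  1 + 35/212 = 247/212
  2 + 212/247 = 706/247
  21 + 247/706 = 15073/706

15073/706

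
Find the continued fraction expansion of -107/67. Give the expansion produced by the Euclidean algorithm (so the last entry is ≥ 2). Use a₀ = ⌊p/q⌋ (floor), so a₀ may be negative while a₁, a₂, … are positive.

-107 = -2*67 + 27
67 = 2*27 + 13
27 = 2*13 + 1
13 = 13*1 + 0  (stop)
So -107/67 = [-2; 2, 2, 13].

[-2; 2, 2, 13]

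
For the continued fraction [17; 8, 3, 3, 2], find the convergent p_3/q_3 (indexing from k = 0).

1421/83

Using pₖ = aₖpₖ₋₁ + pₖ₋₂, qₖ = aₖqₖ₋₁ + qₖ₋₂ (with p₋₁=1, p₋₂=0, q₋₁=0, q₋₂=1):
  k=0: a=17, p=17, q=1
  k=1: a=8, p=137, q=8
  k=2: a=3, p=428, q=25
  k=3: a=3, p=1421, q=83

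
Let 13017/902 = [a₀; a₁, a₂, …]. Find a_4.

3

13017 = 14·902 + 389   →  a_0 = 14
902 = 2·389 + 124   →  a_1 = 2
389 = 3·124 + 17   →  a_2 = 3
124 = 7·17 + 5   →  a_3 = 7
17 = 3·5 + 2   →  a_4 = 3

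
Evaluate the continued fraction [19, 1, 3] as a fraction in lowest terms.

79/4

Fold from the inside: start with 3/1.
  1 + 1/3 = 4/3
  19 + 3/4 = 79/4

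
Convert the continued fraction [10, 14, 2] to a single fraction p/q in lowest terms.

Fold from the inside: start with 2/1.
  14 + 1/2 = 29/2
  10 + 2/29 = 292/29

292/29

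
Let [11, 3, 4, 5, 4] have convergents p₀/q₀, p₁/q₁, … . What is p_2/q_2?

Using pₖ = aₖpₖ₋₁ + pₖ₋₂, qₖ = aₖqₖ₋₁ + qₖ₋₂ (with p₋₁=1, p₋₂=0, q₋₁=0, q₋₂=1):
  k=0: a=11, p=11, q=1
  k=1: a=3, p=34, q=3
  k=2: a=4, p=147, q=13

147/13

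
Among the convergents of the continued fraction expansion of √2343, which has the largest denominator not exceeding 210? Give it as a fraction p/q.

4308/89

√2343 = [48; 2, 2, 8, 2, 2, 96, …] (period length 6).
Convergents:
  p_0/q_0 = 48/1
  p_1/q_1 = 97/2
  p_2/q_2 = 242/5
  p_3/q_3 = 2033/42
  p_4/q_4 = 4308/89
  p_5/q_5 = 10649/220
q_4 = 89 ≤ 210 < 220 = q_5, so the answer is 4308/89.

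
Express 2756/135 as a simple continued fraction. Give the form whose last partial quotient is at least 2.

2756 = 20·135 + 56
135 = 2·56 + 23
56 = 2·23 + 10
23 = 2·10 + 3
10 = 3·3 + 1
3 = 3·1 + 0  (stop)
So 2756/135 = [20; 2, 2, 2, 3, 3].

[20; 2, 2, 2, 3, 3]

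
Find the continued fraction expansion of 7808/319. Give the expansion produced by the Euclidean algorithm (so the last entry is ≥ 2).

7808 = 24*319 + 152
319 = 2*152 + 15
152 = 10*15 + 2
15 = 7*2 + 1
2 = 2*1 + 0  (stop)
So 7808/319 = [24; 2, 10, 7, 2].

[24; 2, 10, 7, 2]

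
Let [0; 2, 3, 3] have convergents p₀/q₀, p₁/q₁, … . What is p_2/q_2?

Using pₖ = aₖpₖ₋₁ + pₖ₋₂, qₖ = aₖqₖ₋₁ + qₖ₋₂ (with p₋₁=1, p₋₂=0, q₋₁=0, q₋₂=1):
  k=0: a=0, p=0, q=1
  k=1: a=2, p=1, q=2
  k=2: a=3, p=3, q=7

3/7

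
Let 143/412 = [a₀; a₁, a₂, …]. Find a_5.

143 = 0·412 + 143   →  a_0 = 0
412 = 2·143 + 126   →  a_1 = 2
143 = 1·126 + 17   →  a_2 = 1
126 = 7·17 + 7   →  a_3 = 7
17 = 2·7 + 3   →  a_4 = 2
7 = 2·3 + 1   →  a_5 = 2

2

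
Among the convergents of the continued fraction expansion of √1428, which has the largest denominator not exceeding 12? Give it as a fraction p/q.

√1428 = [37; 1, 3, 1, 2, 1, 3, 1, 74, …] (period length 8).
Convergents:
  p_0/q_0 = 37/1
  p_1/q_1 = 38/1
  p_2/q_2 = 151/4
  p_3/q_3 = 189/5
  p_4/q_4 = 529/14
q_3 = 5 ≤ 12 < 14 = q_4, so the answer is 189/5.

189/5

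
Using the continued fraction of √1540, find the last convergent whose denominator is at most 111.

√1540 = [39; 4, 8, 2, 8, 4, 78, …] (period length 6).
Convergents:
  p_0/q_0 = 39/1
  p_1/q_1 = 157/4
  p_2/q_2 = 1295/33
  p_3/q_3 = 2747/70
  p_4/q_4 = 23271/593
q_3 = 70 ≤ 111 < 593 = q_4, so the answer is 2747/70.

2747/70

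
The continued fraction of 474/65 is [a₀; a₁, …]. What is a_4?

1

474 = 7·65 + 19   →  a_0 = 7
65 = 3·19 + 8   →  a_1 = 3
19 = 2·8 + 3   →  a_2 = 2
8 = 2·3 + 2   →  a_3 = 2
3 = 1·2 + 1   →  a_4 = 1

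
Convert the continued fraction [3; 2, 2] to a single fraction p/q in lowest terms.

Using pₖ = aₖpₖ₋₁ + pₖ₋₂ and qₖ = aₖqₖ₋₁ + qₖ₋₂:
  k=0: a=3, p=3, q=1
  k=1: a=2, p=7, q=2
  k=2: a=2, p=17, q=5

17/5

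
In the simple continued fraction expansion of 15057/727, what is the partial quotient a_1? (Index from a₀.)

15057 = 20·727 + 517   →  a_0 = 20
727 = 1·517 + 210   →  a_1 = 1

1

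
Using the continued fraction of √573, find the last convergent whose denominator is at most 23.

383/16

√573 = [23; 1, 14, 1, 46, …] (period length 4).
Convergents:
  p_0/q_0 = 23/1
  p_1/q_1 = 24/1
  p_2/q_2 = 359/15
  p_3/q_3 = 383/16
  p_4/q_4 = 17977/751
q_3 = 16 ≤ 23 < 751 = q_4, so the answer is 383/16.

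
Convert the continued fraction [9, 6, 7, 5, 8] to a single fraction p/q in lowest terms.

16594/1811

Fold from the inside: start with 8/1.
  5 + 1/8 = 41/8
  7 + 8/41 = 295/41
  6 + 41/295 = 1811/295
  9 + 295/1811 = 16594/1811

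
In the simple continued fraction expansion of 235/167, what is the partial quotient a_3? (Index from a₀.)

235 = 1·167 + 68   →  a_0 = 1
167 = 2·68 + 31   →  a_1 = 2
68 = 2·31 + 6   →  a_2 = 2
31 = 5·6 + 1   →  a_3 = 5

5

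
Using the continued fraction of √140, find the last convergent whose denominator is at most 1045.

√140 = [11; 1, 4, 1, 22, …] (period length 4).
Convergents:
  p_0/q_0 = 11/1
  p_1/q_1 = 12/1
  p_2/q_2 = 59/5
  p_3/q_3 = 71/6
  p_4/q_4 = 1621/137
  p_5/q_5 = 1692/143
  p_6/q_6 = 8389/709
  p_7/q_7 = 10081/852
  p_8/q_8 = 230171/19453
q_7 = 852 ≤ 1045 < 19453 = q_8, so the answer is 10081/852.

10081/852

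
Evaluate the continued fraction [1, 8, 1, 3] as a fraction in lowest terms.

Using pₖ = aₖpₖ₋₁ + pₖ₋₂ and qₖ = aₖqₖ₋₁ + qₖ₋₂:
  k=0: a=1, p=1, q=1
  k=1: a=8, p=9, q=8
  k=2: a=1, p=10, q=9
  k=3: a=3, p=39, q=35

39/35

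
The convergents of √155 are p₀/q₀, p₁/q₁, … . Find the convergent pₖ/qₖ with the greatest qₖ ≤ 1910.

12425/998

√155 = [12; 2, 4, 2, 24, …] (period length 4).
Convergents:
  p_0/q_0 = 12/1
  p_1/q_1 = 25/2
  p_2/q_2 = 112/9
  p_3/q_3 = 249/20
  p_4/q_4 = 6088/489
  p_5/q_5 = 12425/998
  p_6/q_6 = 55788/4481
q_5 = 998 ≤ 1910 < 4481 = q_6, so the answer is 12425/998.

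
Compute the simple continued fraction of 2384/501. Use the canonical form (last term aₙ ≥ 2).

2384 = 4×501 + 380
501 = 1×380 + 121
380 = 3×121 + 17
121 = 7×17 + 2
17 = 8×2 + 1
2 = 2×1 + 0  (stop)
So 2384/501 = [4; 1, 3, 7, 8, 2].

[4; 1, 3, 7, 8, 2]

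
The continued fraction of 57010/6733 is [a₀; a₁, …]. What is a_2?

57010 = 8·6733 + 3146   →  a_0 = 8
6733 = 2·3146 + 441   →  a_1 = 2
3146 = 7·441 + 59   →  a_2 = 7

7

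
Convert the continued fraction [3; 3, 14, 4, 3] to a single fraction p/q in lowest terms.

Using pₖ = aₖpₖ₋₁ + pₖ₋₂ and qₖ = aₖqₖ₋₁ + qₖ₋₂:
  k=0: a=3, p=3, q=1
  k=1: a=3, p=10, q=3
  k=2: a=14, p=143, q=43
  k=3: a=4, p=582, q=175
  k=4: a=3, p=1889, q=568

1889/568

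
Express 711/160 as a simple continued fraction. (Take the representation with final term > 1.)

711 = 4*160 + 71
160 = 2*71 + 18
71 = 3*18 + 17
18 = 1*17 + 1
17 = 17*1 + 0  (stop)
So 711/160 = [4; 2, 3, 1, 17].

[4; 2, 3, 1, 17]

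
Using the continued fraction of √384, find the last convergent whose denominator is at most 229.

2861/146

√384 = [19; 1, 1, 2, 9, 2, 1, 1, 38, …] (period length 8).
Convergents:
  p_0/q_0 = 19/1
  p_1/q_1 = 20/1
  p_2/q_2 = 39/2
  p_3/q_3 = 98/5
  p_4/q_4 = 921/47
  p_5/q_5 = 1940/99
  p_6/q_6 = 2861/146
  p_7/q_7 = 4801/245
q_6 = 146 ≤ 229 < 245 = q_7, so the answer is 2861/146.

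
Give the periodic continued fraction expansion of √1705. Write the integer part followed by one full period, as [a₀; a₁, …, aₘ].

[41; 3, 2, 3, 82]

a₀ = ⌊√1705⌋ = 41.
With m₀=0, d₀=1 and mₖ₊₁ = dₖaₖ − mₖ, dₖ₊₁ = (n − mₖ₊₁²)/dₖ, aₖ₊₁ = ⌊(a₀+mₖ₊₁)/dₖ₊₁⌋:
  k=1: m=41, d=24, a=3
  k=2: m=31, d=31, a=2
  k=3: m=31, d=24, a=3
  k=4: m=41, d=1, a=82
d=1 and a=2a₀=82 at k=4, so the next step gives (m, d) = (41, 24) again — its k=1 value — and the period has length 4.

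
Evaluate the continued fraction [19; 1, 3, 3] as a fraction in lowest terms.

257/13

Using pₖ = aₖpₖ₋₁ + pₖ₋₂ and qₖ = aₖqₖ₋₁ + qₖ₋₂:
  k=0: a=19, p=19, q=1
  k=1: a=1, p=20, q=1
  k=2: a=3, p=79, q=4
  k=3: a=3, p=257, q=13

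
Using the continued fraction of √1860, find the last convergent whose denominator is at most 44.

√1860 = [43; 7, 1, 4, 1, 7, 86, …] (period length 6).
Convergents:
  p_0/q_0 = 43/1
  p_1/q_1 = 302/7
  p_2/q_2 = 345/8
  p_3/q_3 = 1682/39
  p_4/q_4 = 2027/47
q_3 = 39 ≤ 44 < 47 = q_4, so the answer is 1682/39.

1682/39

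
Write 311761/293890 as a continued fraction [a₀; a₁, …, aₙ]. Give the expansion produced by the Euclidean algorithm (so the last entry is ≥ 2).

311761 = 1×293890 + 17871
293890 = 16×17871 + 7954
17871 = 2×7954 + 1963
7954 = 4×1963 + 102
1963 = 19×102 + 25
102 = 4×25 + 2
25 = 12×2 + 1
2 = 2×1 + 0  (stop)
So 311761/293890 = [1; 16, 2, 4, 19, 4, 12, 2].

[1; 16, 2, 4, 19, 4, 12, 2]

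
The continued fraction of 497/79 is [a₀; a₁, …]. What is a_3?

497 = 6·79 + 23   →  a_0 = 6
79 = 3·23 + 10   →  a_1 = 3
23 = 2·10 + 3   →  a_2 = 2
10 = 3·3 + 1   →  a_3 = 3

3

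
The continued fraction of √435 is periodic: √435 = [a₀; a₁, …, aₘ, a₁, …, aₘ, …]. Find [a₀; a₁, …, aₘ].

[20; 1, 5, 1, 40]

a₀ = ⌊√435⌋ = 20.
With m₀=0, d₀=1 and mₖ₊₁ = dₖaₖ − mₖ, dₖ₊₁ = (n − mₖ₊₁²)/dₖ, aₖ₊₁ = ⌊(a₀+mₖ₊₁)/dₖ₊₁⌋:
  k=1: m=20, d=35, a=1
  k=2: m=15, d=6, a=5
  k=3: m=15, d=35, a=1
  k=4: m=20, d=1, a=40
d=1 and a=2a₀=40 at k=4, so the next step gives (m, d) = (20, 35) again — its k=1 value — and the period has length 4.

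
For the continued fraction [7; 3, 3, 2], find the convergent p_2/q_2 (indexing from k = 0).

73/10

Using pₖ = aₖpₖ₋₁ + pₖ₋₂, qₖ = aₖqₖ₋₁ + qₖ₋₂ (with p₋₁=1, p₋₂=0, q₋₁=0, q₋₂=1):
  k=0: a=7, p=7, q=1
  k=1: a=3, p=22, q=3
  k=2: a=3, p=73, q=10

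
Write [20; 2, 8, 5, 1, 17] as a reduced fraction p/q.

37974/1855

Using pₖ = aₖpₖ₋₁ + pₖ₋₂ and qₖ = aₖqₖ₋₁ + qₖ₋₂:
  k=0: a=20, p=20, q=1
  k=1: a=2, p=41, q=2
  k=2: a=8, p=348, q=17
  k=3: a=5, p=1781, q=87
  k=4: a=1, p=2129, q=104
  k=5: a=17, p=37974, q=1855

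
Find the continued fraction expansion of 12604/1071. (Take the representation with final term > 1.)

12604 = 11*1071 + 823
1071 = 1*823 + 248
823 = 3*248 + 79
248 = 3*79 + 11
79 = 7*11 + 2
11 = 5*2 + 1
2 = 2*1 + 0  (stop)
So 12604/1071 = [11; 1, 3, 3, 7, 5, 2].

[11; 1, 3, 3, 7, 5, 2]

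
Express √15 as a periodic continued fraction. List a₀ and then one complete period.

a₀ = ⌊√15⌋ = 3.
With m₀=0, d₀=1 and mₖ₊₁ = dₖaₖ − mₖ, dₖ₊₁ = (n − mₖ₊₁²)/dₖ, aₖ₊₁ = ⌊(a₀+mₖ₊₁)/dₖ₊₁⌋:
  k=1: m=3, d=6, a=1
  k=2: m=3, d=1, a=6
d=1 and a=2a₀=6 at k=2, so the next step gives (m, d) = (3, 6) again — its k=1 value — and the period has length 2.

[3; 1, 6]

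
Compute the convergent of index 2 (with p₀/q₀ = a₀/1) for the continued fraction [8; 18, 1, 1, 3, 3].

153/19

Using pₖ = aₖpₖ₋₁ + pₖ₋₂, qₖ = aₖqₖ₋₁ + qₖ₋₂ (with p₋₁=1, p₋₂=0, q₋₁=0, q₋₂=1):
  k=0: a=8, p=8, q=1
  k=1: a=18, p=145, q=18
  k=2: a=1, p=153, q=19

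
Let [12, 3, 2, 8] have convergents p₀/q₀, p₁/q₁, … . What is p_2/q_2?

Using pₖ = aₖpₖ₋₁ + pₖ₋₂, qₖ = aₖqₖ₋₁ + qₖ₋₂ (with p₋₁=1, p₋₂=0, q₋₁=0, q₋₂=1):
  k=0: a=12, p=12, q=1
  k=1: a=3, p=37, q=3
  k=2: a=2, p=86, q=7

86/7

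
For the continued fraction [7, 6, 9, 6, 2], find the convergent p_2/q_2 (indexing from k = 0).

Using pₖ = aₖpₖ₋₁ + pₖ₋₂, qₖ = aₖqₖ₋₁ + qₖ₋₂ (with p₋₁=1, p₋₂=0, q₋₁=0, q₋₂=1):
  k=0: a=7, p=7, q=1
  k=1: a=6, p=43, q=6
  k=2: a=9, p=394, q=55

394/55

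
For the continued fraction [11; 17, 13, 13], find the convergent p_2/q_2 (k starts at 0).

2455/222

Using pₖ = aₖpₖ₋₁ + pₖ₋₂, qₖ = aₖqₖ₋₁ + qₖ₋₂ (with p₋₁=1, p₋₂=0, q₋₁=0, q₋₂=1):
  k=0: a=11, p=11, q=1
  k=1: a=17, p=188, q=17
  k=2: a=13, p=2455, q=222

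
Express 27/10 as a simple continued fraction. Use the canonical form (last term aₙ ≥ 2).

27 = 2·10 + 7
10 = 1·7 + 3
7 = 2·3 + 1
3 = 3·1 + 0  (stop)
So 27/10 = [2; 1, 2, 3].

[2; 1, 2, 3]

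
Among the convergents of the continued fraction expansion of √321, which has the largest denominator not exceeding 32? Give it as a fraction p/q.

√321 = [17; 1, 10, 1, 34, …] (period length 4).
Convergents:
  p_0/q_0 = 17/1
  p_1/q_1 = 18/1
  p_2/q_2 = 197/11
  p_3/q_3 = 215/12
  p_4/q_4 = 7507/419
q_3 = 12 ≤ 32 < 419 = q_4, so the answer is 215/12.

215/12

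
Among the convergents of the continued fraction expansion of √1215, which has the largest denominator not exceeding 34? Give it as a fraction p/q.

244/7

√1215 = [34; 1, 5, 1, 68, …] (period length 4).
Convergents:
  p_0/q_0 = 34/1
  p_1/q_1 = 35/1
  p_2/q_2 = 209/6
  p_3/q_3 = 244/7
  p_4/q_4 = 16801/482
q_3 = 7 ≤ 34 < 482 = q_4, so the answer is 244/7.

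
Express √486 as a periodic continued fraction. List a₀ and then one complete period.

[22; 22, 44]

a₀ = ⌊√486⌋ = 22.
With m₀=0, d₀=1 and mₖ₊₁ = dₖaₖ − mₖ, dₖ₊₁ = (n − mₖ₊₁²)/dₖ, aₖ₊₁ = ⌊(a₀+mₖ₊₁)/dₖ₊₁⌋:
  k=1: m=22, d=2, a=22
  k=2: m=22, d=1, a=44
d=1 and a=2a₀=44 at k=2, so the next step gives (m, d) = (22, 2) again — its k=1 value — and the period has length 2.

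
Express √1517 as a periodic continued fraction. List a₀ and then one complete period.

[38; 1, 18, 2, 18, 1, 76]

a₀ = ⌊√1517⌋ = 38.
With m₀=0, d₀=1 and mₖ₊₁ = dₖaₖ − mₖ, dₖ₊₁ = (n − mₖ₊₁²)/dₖ, aₖ₊₁ = ⌊(a₀+mₖ₊₁)/dₖ₊₁⌋:
  k=1: m=38, d=73, a=1
  k=2: m=35, d=4, a=18
  k=3: m=37, d=37, a=2
  k=4: m=37, d=4, a=18
  k=5: m=35, d=73, a=1
  k=6: m=38, d=1, a=76
d=1 and a=2a₀=76 at k=6, so the next step gives (m, d) = (38, 73) again — its k=1 value — and the period has length 6.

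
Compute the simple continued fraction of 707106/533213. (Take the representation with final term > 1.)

[1; 3, 15, 13, 16, 18, 3]

707106 = 1×533213 + 173893
533213 = 3×173893 + 11534
173893 = 15×11534 + 883
11534 = 13×883 + 55
883 = 16×55 + 3
55 = 18×3 + 1
3 = 3×1 + 0  (stop)
So 707106/533213 = [1; 3, 15, 13, 16, 18, 3].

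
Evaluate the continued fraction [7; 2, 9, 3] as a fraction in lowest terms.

441/59

Using pₖ = aₖpₖ₋₁ + pₖ₋₂ and qₖ = aₖqₖ₋₁ + qₖ₋₂:
  k=0: a=7, p=7, q=1
  k=1: a=2, p=15, q=2
  k=2: a=9, p=142, q=19
  k=3: a=3, p=441, q=59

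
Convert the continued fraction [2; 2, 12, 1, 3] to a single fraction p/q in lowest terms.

263/106

Fold from the inside: start with 3/1.
  1 + 1/3 = 4/3
  12 + 3/4 = 51/4
  2 + 4/51 = 106/51
  2 + 51/106 = 263/106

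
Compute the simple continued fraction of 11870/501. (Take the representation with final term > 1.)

11870 = 23·501 + 347
501 = 1·347 + 154
347 = 2·154 + 39
154 = 3·39 + 37
39 = 1·37 + 2
37 = 18·2 + 1
2 = 2·1 + 0  (stop)
So 11870/501 = [23; 1, 2, 3, 1, 18, 2].

[23; 1, 2, 3, 1, 18, 2]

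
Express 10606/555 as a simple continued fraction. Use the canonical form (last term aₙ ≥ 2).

[19; 9, 10, 6]

10606 = 19·555 + 61
555 = 9·61 + 6
61 = 10·6 + 1
6 = 6·1 + 0  (stop)
So 10606/555 = [19; 9, 10, 6].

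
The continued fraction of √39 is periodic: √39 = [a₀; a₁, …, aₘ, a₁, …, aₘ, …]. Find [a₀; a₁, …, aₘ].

a₀ = ⌊√39⌋ = 6.

[6; 4, 12]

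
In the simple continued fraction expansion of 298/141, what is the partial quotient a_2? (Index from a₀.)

298 = 2·141 + 16   →  a_0 = 2
141 = 8·16 + 13   →  a_1 = 8
16 = 1·13 + 3   →  a_2 = 1

1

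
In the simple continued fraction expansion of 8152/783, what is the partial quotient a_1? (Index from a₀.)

8152 = 10·783 + 322   →  a_0 = 10
783 = 2·322 + 139   →  a_1 = 2

2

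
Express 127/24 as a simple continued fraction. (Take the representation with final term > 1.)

127 = 5·24 + 7
24 = 3·7 + 3
7 = 2·3 + 1
3 = 3·1 + 0  (stop)
So 127/24 = [5; 3, 2, 3].

[5; 3, 2, 3]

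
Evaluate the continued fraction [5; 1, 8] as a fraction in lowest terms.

53/9

Using pₖ = aₖpₖ₋₁ + pₖ₋₂ and qₖ = aₖqₖ₋₁ + qₖ₋₂:
  k=0: a=5, p=5, q=1
  k=1: a=1, p=6, q=1
  k=2: a=8, p=53, q=9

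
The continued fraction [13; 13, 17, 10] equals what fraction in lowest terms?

29200/2233

Using pₖ = aₖpₖ₋₁ + pₖ₋₂ and qₖ = aₖqₖ₋₁ + qₖ₋₂:
  k=0: a=13, p=13, q=1
  k=1: a=13, p=170, q=13
  k=2: a=17, p=2903, q=222
  k=3: a=10, p=29200, q=2233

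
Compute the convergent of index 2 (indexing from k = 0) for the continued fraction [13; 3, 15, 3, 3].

Using pₖ = aₖpₖ₋₁ + pₖ₋₂, qₖ = aₖqₖ₋₁ + qₖ₋₂ (with p₋₁=1, p₋₂=0, q₋₁=0, q₋₂=1):
  k=0: a=13, p=13, q=1
  k=1: a=3, p=40, q=3
  k=2: a=15, p=613, q=46

613/46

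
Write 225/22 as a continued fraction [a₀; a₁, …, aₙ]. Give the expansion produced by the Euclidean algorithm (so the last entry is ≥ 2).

225 = 10*22 + 5
22 = 4*5 + 2
5 = 2*2 + 1
2 = 2*1 + 0  (stop)
So 225/22 = [10; 4, 2, 2].

[10; 4, 2, 2]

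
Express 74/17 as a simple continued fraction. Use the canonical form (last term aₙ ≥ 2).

[4; 2, 1, 5]

74 = 4·17 + 6
17 = 2·6 + 5
6 = 1·5 + 1
5 = 5·1 + 0  (stop)
So 74/17 = [4; 2, 1, 5].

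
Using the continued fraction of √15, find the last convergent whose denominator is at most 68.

244/63

√15 = [3; 1, 6, …] (period length 2).
Convergents:
  p_0/q_0 = 3/1
  p_1/q_1 = 4/1
  p_2/q_2 = 27/7
  p_3/q_3 = 31/8
  p_4/q_4 = 213/55
  p_5/q_5 = 244/63
  p_6/q_6 = 1677/433
q_5 = 63 ≤ 68 < 433 = q_6, so the answer is 244/63.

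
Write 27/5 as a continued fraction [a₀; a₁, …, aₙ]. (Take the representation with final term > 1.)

27 = 5*5 + 2
5 = 2*2 + 1
2 = 2*1 + 0  (stop)
So 27/5 = [5; 2, 2].

[5; 2, 2]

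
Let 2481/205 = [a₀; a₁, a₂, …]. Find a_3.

3

2481 = 12·205 + 21   →  a_0 = 12
205 = 9·21 + 16   →  a_1 = 9
21 = 1·16 + 5   →  a_2 = 1
16 = 3·5 + 1   →  a_3 = 3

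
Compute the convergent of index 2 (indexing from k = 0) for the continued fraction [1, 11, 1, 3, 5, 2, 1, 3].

13/12

Using pₖ = aₖpₖ₋₁ + pₖ₋₂, qₖ = aₖqₖ₋₁ + qₖ₋₂ (with p₋₁=1, p₋₂=0, q₋₁=0, q₋₂=1):
  k=0: a=1, p=1, q=1
  k=1: a=11, p=12, q=11
  k=2: a=1, p=13, q=12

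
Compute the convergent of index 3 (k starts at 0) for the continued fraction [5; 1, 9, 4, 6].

242/41

Using pₖ = aₖpₖ₋₁ + pₖ₋₂, qₖ = aₖqₖ₋₁ + qₖ₋₂ (with p₋₁=1, p₋₂=0, q₋₁=0, q₋₂=1):
  k=0: a=5, p=5, q=1
  k=1: a=1, p=6, q=1
  k=2: a=9, p=59, q=10
  k=3: a=4, p=242, q=41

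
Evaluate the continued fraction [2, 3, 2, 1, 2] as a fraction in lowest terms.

Using pₖ = aₖpₖ₋₁ + pₖ₋₂ and qₖ = aₖqₖ₋₁ + qₖ₋₂:
  k=0: a=2, p=2, q=1
  k=1: a=3, p=7, q=3
  k=2: a=2, p=16, q=7
  k=3: a=1, p=23, q=10
  k=4: a=2, p=62, q=27

62/27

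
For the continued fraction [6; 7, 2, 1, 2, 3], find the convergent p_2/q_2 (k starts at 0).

Using pₖ = aₖpₖ₋₁ + pₖ₋₂, qₖ = aₖqₖ₋₁ + qₖ₋₂ (with p₋₁=1, p₋₂=0, q₋₁=0, q₋₂=1):
  k=0: a=6, p=6, q=1
  k=1: a=7, p=43, q=7
  k=2: a=2, p=92, q=15

92/15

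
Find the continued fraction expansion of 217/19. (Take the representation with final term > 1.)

[11; 2, 2, 1, 2]

217 = 11×19 + 8
19 = 2×8 + 3
8 = 2×3 + 2
3 = 1×2 + 1
2 = 2×1 + 0  (stop)
So 217/19 = [11; 2, 2, 1, 2].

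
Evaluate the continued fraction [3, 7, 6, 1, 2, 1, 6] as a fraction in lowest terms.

Fold from the inside: start with 6/1.
  1 + 1/6 = 7/6
  2 + 6/7 = 20/7
  1 + 7/20 = 27/20
  6 + 20/27 = 182/27
  7 + 27/182 = 1301/182
  3 + 182/1301 = 4085/1301

4085/1301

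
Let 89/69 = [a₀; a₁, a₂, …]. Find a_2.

2

89 = 1·69 + 20   →  a_0 = 1
69 = 3·20 + 9   →  a_1 = 3
20 = 2·9 + 2   →  a_2 = 2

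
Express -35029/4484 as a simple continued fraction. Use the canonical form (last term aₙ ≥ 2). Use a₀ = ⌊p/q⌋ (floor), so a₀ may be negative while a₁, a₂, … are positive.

[-8; 5, 3, 7, 2, 8, 2]

-35029 = -8·4484 + 843
4484 = 5·843 + 269
843 = 3·269 + 36
269 = 7·36 + 17
36 = 2·17 + 2
17 = 8·2 + 1
2 = 2·1 + 0  (stop)
So -35029/4484 = [-8; 5, 3, 7, 2, 8, 2].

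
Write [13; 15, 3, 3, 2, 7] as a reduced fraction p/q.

34192/2617

Using pₖ = aₖpₖ₋₁ + pₖ₋₂ and qₖ = aₖqₖ₋₁ + qₖ₋₂:
  k=0: a=13, p=13, q=1
  k=1: a=15, p=196, q=15
  k=2: a=3, p=601, q=46
  k=3: a=3, p=1999, q=153
  k=4: a=2, p=4599, q=352
  k=5: a=7, p=34192, q=2617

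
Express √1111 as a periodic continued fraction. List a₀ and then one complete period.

a₀ = ⌊√1111⌋ = 33.
With m₀=0, d₀=1 and mₖ₊₁ = dₖaₖ − mₖ, dₖ₊₁ = (n − mₖ₊₁²)/dₖ, aₖ₊₁ = ⌊(a₀+mₖ₊₁)/dₖ₊₁⌋:
  k=1: m=33, d=22, a=3
  k=2: m=33, d=1, a=66
d=1 and a=2a₀=66 at k=2, so the next step gives (m, d) = (33, 22) again — its k=1 value — and the period has length 2.

[33; 3, 66]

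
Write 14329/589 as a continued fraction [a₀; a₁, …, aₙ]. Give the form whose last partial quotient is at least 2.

[24; 3, 19, 3, 3]

14329 = 24·589 + 193
589 = 3·193 + 10
193 = 19·10 + 3
10 = 3·3 + 1
3 = 3·1 + 0  (stop)
So 14329/589 = [24; 3, 19, 3, 3].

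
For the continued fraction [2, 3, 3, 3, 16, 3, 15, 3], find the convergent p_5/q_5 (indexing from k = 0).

3793/1647

Using pₖ = aₖpₖ₋₁ + pₖ₋₂, qₖ = aₖqₖ₋₁ + qₖ₋₂ (with p₋₁=1, p₋₂=0, q₋₁=0, q₋₂=1):
  k=0: a=2, p=2, q=1
  k=1: a=3, p=7, q=3
  k=2: a=3, p=23, q=10
  k=3: a=3, p=76, q=33
  k=4: a=16, p=1239, q=538
  k=5: a=3, p=3793, q=1647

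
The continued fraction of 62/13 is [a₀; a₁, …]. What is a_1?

62 = 4·13 + 10   →  a_0 = 4
13 = 1·10 + 3   →  a_1 = 1

1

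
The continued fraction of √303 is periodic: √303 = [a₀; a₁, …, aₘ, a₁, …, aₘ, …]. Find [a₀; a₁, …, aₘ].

a₀ = ⌊√303⌋ = 17.
With m₀=0, d₀=1 and mₖ₊₁ = dₖaₖ − mₖ, dₖ₊₁ = (n − mₖ₊₁²)/dₖ, aₖ₊₁ = ⌊(a₀+mₖ₊₁)/dₖ₊₁⌋:
  k=1: m=17, d=14, a=2
  k=2: m=11, d=13, a=2
  k=3: m=15, d=6, a=5
  k=4: m=15, d=13, a=2
  k=5: m=11, d=14, a=2
  k=6: m=17, d=1, a=34
d=1 and a=2a₀=34 at k=6, so the next step gives (m, d) = (17, 14) again — its k=1 value — and the period has length 6.

[17; 2, 2, 5, 2, 2, 34]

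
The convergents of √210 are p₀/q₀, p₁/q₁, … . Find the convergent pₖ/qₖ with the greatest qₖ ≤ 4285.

47894/3305

√210 = [14; 2, 28, …] (period length 2).
Convergents:
  p_0/q_0 = 14/1
  p_1/q_1 = 29/2
  p_2/q_2 = 826/57
  p_3/q_3 = 1681/116
  p_4/q_4 = 47894/3305
  p_5/q_5 = 97469/6726
q_4 = 3305 ≤ 4285 < 6726 = q_5, so the answer is 47894/3305.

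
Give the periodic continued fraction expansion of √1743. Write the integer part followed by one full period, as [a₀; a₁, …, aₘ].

[41; 1, 2, 1, 82]

a₀ = ⌊√1743⌋ = 41.
With m₀=0, d₀=1 and mₖ₊₁ = dₖaₖ − mₖ, dₖ₊₁ = (n − mₖ₊₁²)/dₖ, aₖ₊₁ = ⌊(a₀+mₖ₊₁)/dₖ₊₁⌋:
  k=1: m=41, d=62, a=1
  k=2: m=21, d=21, a=2
  k=3: m=21, d=62, a=1
  k=4: m=41, d=1, a=82
d=1 and a=2a₀=82 at k=4, so the next step gives (m, d) = (41, 62) again — its k=1 value — and the period has length 4.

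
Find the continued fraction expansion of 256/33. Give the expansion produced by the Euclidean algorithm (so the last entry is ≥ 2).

[7; 1, 3, 8]

256 = 7×33 + 25
33 = 1×25 + 8
25 = 3×8 + 1
8 = 8×1 + 0  (stop)
So 256/33 = [7; 1, 3, 8].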